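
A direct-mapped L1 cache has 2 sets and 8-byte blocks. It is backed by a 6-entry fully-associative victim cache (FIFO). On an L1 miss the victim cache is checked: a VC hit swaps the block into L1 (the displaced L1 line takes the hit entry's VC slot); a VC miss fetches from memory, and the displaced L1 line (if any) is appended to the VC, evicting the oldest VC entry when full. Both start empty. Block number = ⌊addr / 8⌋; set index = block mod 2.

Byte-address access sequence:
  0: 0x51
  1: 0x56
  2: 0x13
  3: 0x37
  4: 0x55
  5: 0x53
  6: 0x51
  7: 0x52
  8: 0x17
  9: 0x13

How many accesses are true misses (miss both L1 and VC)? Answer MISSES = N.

#0 0x51→b10/s0 MISS; vc=[]
#1 0x56→b10/s0 L1-HIT; vc=[]
#2 0x13→b2/s0 MISS; vc=[10]
#3 0x37→b6/s0 MISS; vc=[10,2]
#4 0x55→b10/s0 VC-HIT; vc=[6,2]
#5 0x53→b10/s0 L1-HIT; vc=[6,2]
#6 0x51→b10/s0 L1-HIT; vc=[6,2]
#7 0x52→b10/s0 L1-HIT; vc=[6,2]
#8 0x17→b2/s0 VC-HIT; vc=[6,10]
#9 0x13→b2/s0 L1-HIT; vc=[6,10]

MISSES = 3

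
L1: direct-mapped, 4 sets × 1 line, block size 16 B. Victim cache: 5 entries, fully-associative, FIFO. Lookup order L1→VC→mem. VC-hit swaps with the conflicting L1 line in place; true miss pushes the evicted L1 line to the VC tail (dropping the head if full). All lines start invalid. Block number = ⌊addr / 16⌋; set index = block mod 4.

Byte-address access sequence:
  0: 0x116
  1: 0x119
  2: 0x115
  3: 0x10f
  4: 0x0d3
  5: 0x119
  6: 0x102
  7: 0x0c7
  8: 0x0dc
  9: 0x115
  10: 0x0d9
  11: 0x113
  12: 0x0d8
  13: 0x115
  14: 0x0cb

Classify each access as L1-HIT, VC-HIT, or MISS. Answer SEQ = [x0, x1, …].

#0 0x116→b17/s1 MISS; vc=[]
#1 0x119→b17/s1 L1-HIT; vc=[]
#2 0x115→b17/s1 L1-HIT; vc=[]
#3 0x10f→b16/s0 MISS; vc=[]
#4 0xd3→b13/s1 MISS; vc=[17]
#5 0x119→b17/s1 VC-HIT; vc=[13]
#6 0x102→b16/s0 L1-HIT; vc=[13]
#7 0xc7→b12/s0 MISS; vc=[13,16]
#8 0xdc→b13/s1 VC-HIT; vc=[17,16]
#9 0x115→b17/s1 VC-HIT; vc=[13,16]
#10 0xd9→b13/s1 VC-HIT; vc=[17,16]
#11 0x113→b17/s1 VC-HIT; vc=[13,16]
#12 0xd8→b13/s1 VC-HIT; vc=[17,16]
#13 0x115→b17/s1 VC-HIT; vc=[13,16]
#14 0xcb→b12/s0 L1-HIT; vc=[13,16]

SEQ = [MISS, L1-HIT, L1-HIT, MISS, MISS, VC-HIT, L1-HIT, MISS, VC-HIT, VC-HIT, VC-HIT, VC-HIT, VC-HIT, VC-HIT, L1-HIT]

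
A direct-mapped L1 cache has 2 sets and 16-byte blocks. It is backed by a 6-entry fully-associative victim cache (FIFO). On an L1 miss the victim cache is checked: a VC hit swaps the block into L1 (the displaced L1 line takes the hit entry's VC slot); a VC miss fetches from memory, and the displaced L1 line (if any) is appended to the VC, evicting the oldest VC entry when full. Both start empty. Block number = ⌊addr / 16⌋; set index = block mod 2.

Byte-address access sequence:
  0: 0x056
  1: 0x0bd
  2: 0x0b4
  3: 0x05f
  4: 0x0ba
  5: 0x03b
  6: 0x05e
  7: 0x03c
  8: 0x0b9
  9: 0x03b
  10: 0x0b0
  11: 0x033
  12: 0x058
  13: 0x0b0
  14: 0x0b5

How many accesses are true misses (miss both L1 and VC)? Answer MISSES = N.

0: 0x56 (blk 5, set 1) → MISS  vc=[]
1: 0xbd (blk 11, set 1) → MISS  vc=[5]
2: 0xb4 (blk 11, set 1) → L1-HIT  vc=[5]
3: 0x5f (blk 5, set 1) → VC-HIT  vc=[11]
4: 0xba (blk 11, set 1) → VC-HIT  vc=[5]
5: 0x3b (blk 3, set 1) → MISS  vc=[5, 11]
6: 0x5e (blk 5, set 1) → VC-HIT  vc=[3, 11]
7: 0x3c (blk 3, set 1) → VC-HIT  vc=[5, 11]
8: 0xb9 (blk 11, set 1) → VC-HIT  vc=[5, 3]
9: 0x3b (blk 3, set 1) → VC-HIT  vc=[5, 11]
10: 0xb0 (blk 11, set 1) → VC-HIT  vc=[5, 3]
11: 0x33 (blk 3, set 1) → VC-HIT  vc=[5, 11]
12: 0x58 (blk 5, set 1) → VC-HIT  vc=[3, 11]
13: 0xb0 (blk 11, set 1) → VC-HIT  vc=[3, 5]
14: 0xb5 (blk 11, set 1) → L1-HIT  vc=[3, 5]

MISSES = 3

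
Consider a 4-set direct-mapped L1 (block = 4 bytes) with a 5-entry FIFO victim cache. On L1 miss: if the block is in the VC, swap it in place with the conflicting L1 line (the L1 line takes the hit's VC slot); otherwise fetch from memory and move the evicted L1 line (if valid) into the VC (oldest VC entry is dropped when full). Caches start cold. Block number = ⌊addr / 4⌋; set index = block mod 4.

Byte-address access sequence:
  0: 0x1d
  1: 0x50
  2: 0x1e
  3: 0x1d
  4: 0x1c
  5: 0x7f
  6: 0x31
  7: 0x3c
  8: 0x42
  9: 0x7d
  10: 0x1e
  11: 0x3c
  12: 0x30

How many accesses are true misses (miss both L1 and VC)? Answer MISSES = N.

0: 0x1d (blk 7, set 3) → MISS  vc=[]
1: 0x50 (blk 20, set 0) → MISS  vc=[]
2: 0x1e (blk 7, set 3) → L1-HIT  vc=[]
3: 0x1d (blk 7, set 3) → L1-HIT  vc=[]
4: 0x1c (blk 7, set 3) → L1-HIT  vc=[]
5: 0x7f (blk 31, set 3) → MISS  vc=[7]
6: 0x31 (blk 12, set 0) → MISS  vc=[7, 20]
7: 0x3c (blk 15, set 3) → MISS  vc=[7, 20, 31]
8: 0x42 (blk 16, set 0) → MISS  vc=[7, 20, 31, 12]
9: 0x7d (blk 31, set 3) → VC-HIT  vc=[7, 20, 15, 12]
10: 0x1e (blk 7, set 3) → VC-HIT  vc=[31, 20, 15, 12]
11: 0x3c (blk 15, set 3) → VC-HIT  vc=[31, 20, 7, 12]
12: 0x30 (blk 12, set 0) → VC-HIT  vc=[31, 20, 7, 16]

MISSES = 6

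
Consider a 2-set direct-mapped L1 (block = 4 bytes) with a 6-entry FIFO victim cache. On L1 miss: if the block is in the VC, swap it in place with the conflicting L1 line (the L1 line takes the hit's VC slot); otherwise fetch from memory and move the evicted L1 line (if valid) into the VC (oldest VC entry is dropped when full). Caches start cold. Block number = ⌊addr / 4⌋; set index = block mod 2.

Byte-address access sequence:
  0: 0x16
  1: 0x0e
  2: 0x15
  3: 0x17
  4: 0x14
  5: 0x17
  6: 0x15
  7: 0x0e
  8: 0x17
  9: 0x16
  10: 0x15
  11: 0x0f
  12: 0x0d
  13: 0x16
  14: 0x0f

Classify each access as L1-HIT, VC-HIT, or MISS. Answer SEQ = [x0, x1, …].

SEQ = [MISS, MISS, VC-HIT, L1-HIT, L1-HIT, L1-HIT, L1-HIT, VC-HIT, VC-HIT, L1-HIT, L1-HIT, VC-HIT, L1-HIT, VC-HIT, VC-HIT]

#0 0x16→b5/s1 MISS; vc=[]
#1 0xe→b3/s1 MISS; vc=[5]
#2 0x15→b5/s1 VC-HIT; vc=[3]
#3 0x17→b5/s1 L1-HIT; vc=[3]
#4 0x14→b5/s1 L1-HIT; vc=[3]
#5 0x17→b5/s1 L1-HIT; vc=[3]
#6 0x15→b5/s1 L1-HIT; vc=[3]
#7 0xe→b3/s1 VC-HIT; vc=[5]
#8 0x17→b5/s1 VC-HIT; vc=[3]
#9 0x16→b5/s1 L1-HIT; vc=[3]
#10 0x15→b5/s1 L1-HIT; vc=[3]
#11 0xf→b3/s1 VC-HIT; vc=[5]
#12 0xd→b3/s1 L1-HIT; vc=[5]
#13 0x16→b5/s1 VC-HIT; vc=[3]
#14 0xf→b3/s1 VC-HIT; vc=[5]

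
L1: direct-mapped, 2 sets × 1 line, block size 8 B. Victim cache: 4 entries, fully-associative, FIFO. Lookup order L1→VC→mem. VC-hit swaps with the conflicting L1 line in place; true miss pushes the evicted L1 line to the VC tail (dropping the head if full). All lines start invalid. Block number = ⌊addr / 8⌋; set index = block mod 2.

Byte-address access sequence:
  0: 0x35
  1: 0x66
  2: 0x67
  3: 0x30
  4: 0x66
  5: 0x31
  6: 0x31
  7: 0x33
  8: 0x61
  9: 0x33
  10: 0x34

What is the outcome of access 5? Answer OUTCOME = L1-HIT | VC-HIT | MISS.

OUTCOME = VC-HIT

#0 0x35→b6/s0 MISS; vc=[]
#1 0x66→b12/s0 MISS; vc=[6]
#2 0x67→b12/s0 L1-HIT; vc=[6]
#3 0x30→b6/s0 VC-HIT; vc=[12]
#4 0x66→b12/s0 VC-HIT; vc=[6]
#5 0x31→b6/s0 VC-HIT; vc=[12]
#6 0x31→b6/s0 L1-HIT; vc=[12]
#7 0x33→b6/s0 L1-HIT; vc=[12]
#8 0x61→b12/s0 VC-HIT; vc=[6]
#9 0x33→b6/s0 VC-HIT; vc=[12]
#10 0x34→b6/s0 L1-HIT; vc=[12]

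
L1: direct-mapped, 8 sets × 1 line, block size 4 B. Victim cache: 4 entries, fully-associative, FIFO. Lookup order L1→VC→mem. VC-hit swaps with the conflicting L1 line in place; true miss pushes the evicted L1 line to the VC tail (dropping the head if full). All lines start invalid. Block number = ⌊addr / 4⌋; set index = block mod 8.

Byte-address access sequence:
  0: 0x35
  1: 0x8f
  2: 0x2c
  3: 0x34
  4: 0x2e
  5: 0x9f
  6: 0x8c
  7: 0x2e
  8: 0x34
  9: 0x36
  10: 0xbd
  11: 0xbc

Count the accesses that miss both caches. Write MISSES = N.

0: 0x35 (blk 13, set 5) → MISS  vc=[]
1: 0x8f (blk 35, set 3) → MISS  vc=[]
2: 0x2c (blk 11, set 3) → MISS  vc=[35]
3: 0x34 (blk 13, set 5) → L1-HIT  vc=[35]
4: 0x2e (blk 11, set 3) → L1-HIT  vc=[35]
5: 0x9f (blk 39, set 7) → MISS  vc=[35]
6: 0x8c (blk 35, set 3) → VC-HIT  vc=[11]
7: 0x2e (blk 11, set 3) → VC-HIT  vc=[35]
8: 0x34 (blk 13, set 5) → L1-HIT  vc=[35]
9: 0x36 (blk 13, set 5) → L1-HIT  vc=[35]
10: 0xbd (blk 47, set 7) → MISS  vc=[35, 39]
11: 0xbc (blk 47, set 7) → L1-HIT  vc=[35, 39]

MISSES = 5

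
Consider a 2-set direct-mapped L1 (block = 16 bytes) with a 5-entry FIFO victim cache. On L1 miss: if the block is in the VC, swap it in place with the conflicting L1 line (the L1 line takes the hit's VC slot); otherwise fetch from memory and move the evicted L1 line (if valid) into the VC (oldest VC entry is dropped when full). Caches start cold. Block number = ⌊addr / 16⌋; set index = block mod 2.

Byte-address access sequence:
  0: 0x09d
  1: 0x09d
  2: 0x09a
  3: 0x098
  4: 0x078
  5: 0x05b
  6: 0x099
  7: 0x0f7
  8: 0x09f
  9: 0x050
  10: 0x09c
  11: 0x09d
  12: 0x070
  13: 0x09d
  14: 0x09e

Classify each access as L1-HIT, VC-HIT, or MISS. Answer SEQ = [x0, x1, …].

  [0] addr=0x9d blk=9 s=1: MISS | VC []
  [1] addr=0x9d blk=9 s=1: L1-HIT | VC []
  [2] addr=0x9a blk=9 s=1: L1-HIT | VC []
  [3] addr=0x98 blk=9 s=1: L1-HIT | VC []
  [4] addr=0x78 blk=7 s=1: MISS | VC [9]
  [5] addr=0x5b blk=5 s=1: MISS | VC [9, 7]
  [6] addr=0x99 blk=9 s=1: VC-HIT | VC [5, 7]
  [7] addr=0xf7 blk=15 s=1: MISS | VC [5, 7, 9]
  [8] addr=0x9f blk=9 s=1: VC-HIT | VC [5, 7, 15]
  [9] addr=0x50 blk=5 s=1: VC-HIT | VC [9, 7, 15]
  [10] addr=0x9c blk=9 s=1: VC-HIT | VC [5, 7, 15]
  [11] addr=0x9d blk=9 s=1: L1-HIT | VC [5, 7, 15]
  [12] addr=0x70 blk=7 s=1: VC-HIT | VC [5, 9, 15]
  [13] addr=0x9d blk=9 s=1: VC-HIT | VC [5, 7, 15]
  [14] addr=0x9e blk=9 s=1: L1-HIT | VC [5, 7, 15]

SEQ = [MISS, L1-HIT, L1-HIT, L1-HIT, MISS, MISS, VC-HIT, MISS, VC-HIT, VC-HIT, VC-HIT, L1-HIT, VC-HIT, VC-HIT, L1-HIT]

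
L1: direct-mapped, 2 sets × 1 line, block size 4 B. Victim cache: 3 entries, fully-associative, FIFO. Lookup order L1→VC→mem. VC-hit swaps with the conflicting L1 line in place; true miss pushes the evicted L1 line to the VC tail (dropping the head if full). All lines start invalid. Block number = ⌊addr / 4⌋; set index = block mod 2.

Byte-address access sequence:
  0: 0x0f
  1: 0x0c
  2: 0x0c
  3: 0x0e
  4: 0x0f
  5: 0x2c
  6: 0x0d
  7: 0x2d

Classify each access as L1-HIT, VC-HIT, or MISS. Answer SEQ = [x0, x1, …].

0: 0xf (blk 3, set 1) → MISS  vc=[]
1: 0xc (blk 3, set 1) → L1-HIT  vc=[]
2: 0xc (blk 3, set 1) → L1-HIT  vc=[]
3: 0xe (blk 3, set 1) → L1-HIT  vc=[]
4: 0xf (blk 3, set 1) → L1-HIT  vc=[]
5: 0x2c (blk 11, set 1) → MISS  vc=[3]
6: 0xd (blk 3, set 1) → VC-HIT  vc=[11]
7: 0x2d (blk 11, set 1) → VC-HIT  vc=[3]

SEQ = [MISS, L1-HIT, L1-HIT, L1-HIT, L1-HIT, MISS, VC-HIT, VC-HIT]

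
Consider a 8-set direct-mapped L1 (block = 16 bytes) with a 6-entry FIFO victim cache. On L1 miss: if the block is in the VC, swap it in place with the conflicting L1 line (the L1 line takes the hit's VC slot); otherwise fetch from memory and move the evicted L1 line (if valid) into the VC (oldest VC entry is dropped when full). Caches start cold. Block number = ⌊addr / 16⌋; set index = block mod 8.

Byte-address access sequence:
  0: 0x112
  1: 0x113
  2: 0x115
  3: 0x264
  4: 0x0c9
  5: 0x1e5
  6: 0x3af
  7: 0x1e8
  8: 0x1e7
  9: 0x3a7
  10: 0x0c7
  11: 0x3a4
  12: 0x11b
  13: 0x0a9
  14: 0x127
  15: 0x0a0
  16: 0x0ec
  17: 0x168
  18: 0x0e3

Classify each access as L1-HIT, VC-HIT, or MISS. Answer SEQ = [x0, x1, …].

SEQ = [MISS, L1-HIT, L1-HIT, MISS, MISS, MISS, MISS, L1-HIT, L1-HIT, L1-HIT, L1-HIT, L1-HIT, L1-HIT, MISS, MISS, VC-HIT, MISS, MISS, VC-HIT]

  [0] addr=0x112 blk=17 s=1: MISS | VC []
  [1] addr=0x113 blk=17 s=1: L1-HIT | VC []
  [2] addr=0x115 blk=17 s=1: L1-HIT | VC []
  [3] addr=0x264 blk=38 s=6: MISS | VC []
  [4] addr=0xc9 blk=12 s=4: MISS | VC []
  [5] addr=0x1e5 blk=30 s=6: MISS | VC [38]
  [6] addr=0x3af blk=58 s=2: MISS | VC [38]
  [7] addr=0x1e8 blk=30 s=6: L1-HIT | VC [38]
  [8] addr=0x1e7 blk=30 s=6: L1-HIT | VC [38]
  [9] addr=0x3a7 blk=58 s=2: L1-HIT | VC [38]
  [10] addr=0xc7 blk=12 s=4: L1-HIT | VC [38]
  [11] addr=0x3a4 blk=58 s=2: L1-HIT | VC [38]
  [12] addr=0x11b blk=17 s=1: L1-HIT | VC [38]
  [13] addr=0xa9 blk=10 s=2: MISS | VC [38, 58]
  [14] addr=0x127 blk=18 s=2: MISS | VC [38, 58, 10]
  [15] addr=0xa0 blk=10 s=2: VC-HIT | VC [38, 58, 18]
  [16] addr=0xec blk=14 s=6: MISS | VC [38, 58, 18, 30]
  [17] addr=0x168 blk=22 s=6: MISS | VC [38, 58, 18, 30, 14]
  [18] addr=0xe3 blk=14 s=6: VC-HIT | VC [38, 58, 18, 30, 22]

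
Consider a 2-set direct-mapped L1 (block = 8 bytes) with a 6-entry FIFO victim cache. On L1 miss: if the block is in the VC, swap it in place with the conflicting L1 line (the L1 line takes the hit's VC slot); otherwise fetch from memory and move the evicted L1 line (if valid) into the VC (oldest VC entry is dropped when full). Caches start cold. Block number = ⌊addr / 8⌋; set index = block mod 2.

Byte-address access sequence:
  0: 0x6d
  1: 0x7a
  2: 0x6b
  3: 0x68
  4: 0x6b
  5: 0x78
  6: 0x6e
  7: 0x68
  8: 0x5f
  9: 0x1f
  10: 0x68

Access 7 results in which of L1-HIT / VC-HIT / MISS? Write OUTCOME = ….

  [0] addr=0x6d blk=13 s=1: MISS | VC []
  [1] addr=0x7a blk=15 s=1: MISS | VC [13]
  [2] addr=0x6b blk=13 s=1: VC-HIT | VC [15]
  [3] addr=0x68 blk=13 s=1: L1-HIT | VC [15]
  [4] addr=0x6b blk=13 s=1: L1-HIT | VC [15]
  [5] addr=0x78 blk=15 s=1: VC-HIT | VC [13]
  [6] addr=0x6e blk=13 s=1: VC-HIT | VC [15]
  [7] addr=0x68 blk=13 s=1: L1-HIT | VC [15]
  [8] addr=0x5f blk=11 s=1: MISS | VC [15, 13]
  [9] addr=0x1f blk=3 s=1: MISS | VC [15, 13, 11]
  [10] addr=0x68 blk=13 s=1: VC-HIT | VC [15, 3, 11]

OUTCOME = L1-HIT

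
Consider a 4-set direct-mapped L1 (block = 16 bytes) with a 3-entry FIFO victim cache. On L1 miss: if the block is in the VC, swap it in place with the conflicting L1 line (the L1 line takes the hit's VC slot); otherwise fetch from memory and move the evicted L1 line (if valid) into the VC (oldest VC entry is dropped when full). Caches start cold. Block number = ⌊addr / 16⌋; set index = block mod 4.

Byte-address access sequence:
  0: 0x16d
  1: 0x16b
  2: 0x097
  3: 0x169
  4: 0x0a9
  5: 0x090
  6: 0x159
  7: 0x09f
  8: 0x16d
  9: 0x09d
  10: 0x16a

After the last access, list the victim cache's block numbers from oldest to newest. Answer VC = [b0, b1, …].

VC = [10, 21]

0: 0x16d (blk 22, set 2) → MISS  vc=[]
1: 0x16b (blk 22, set 2) → L1-HIT  vc=[]
2: 0x97 (blk 9, set 1) → MISS  vc=[]
3: 0x169 (blk 22, set 2) → L1-HIT  vc=[]
4: 0xa9 (blk 10, set 2) → MISS  vc=[22]
5: 0x90 (blk 9, set 1) → L1-HIT  vc=[22]
6: 0x159 (blk 21, set 1) → MISS  vc=[22, 9]
7: 0x9f (blk 9, set 1) → VC-HIT  vc=[22, 21]
8: 0x16d (blk 22, set 2) → VC-HIT  vc=[10, 21]
9: 0x9d (blk 9, set 1) → L1-HIT  vc=[10, 21]
10: 0x16a (blk 22, set 2) → L1-HIT  vc=[10, 21]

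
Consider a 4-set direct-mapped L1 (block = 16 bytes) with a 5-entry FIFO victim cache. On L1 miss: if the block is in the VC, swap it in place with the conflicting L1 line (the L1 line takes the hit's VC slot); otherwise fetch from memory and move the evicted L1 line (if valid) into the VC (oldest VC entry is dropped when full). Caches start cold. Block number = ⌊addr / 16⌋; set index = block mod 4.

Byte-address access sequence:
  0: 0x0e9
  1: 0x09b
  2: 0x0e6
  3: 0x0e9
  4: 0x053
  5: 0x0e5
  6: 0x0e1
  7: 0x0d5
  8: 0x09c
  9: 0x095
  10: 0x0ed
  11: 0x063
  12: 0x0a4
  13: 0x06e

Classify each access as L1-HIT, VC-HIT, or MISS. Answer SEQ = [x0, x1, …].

0: 0xe9 (blk 14, set 2) → MISS  vc=[]
1: 0x9b (blk 9, set 1) → MISS  vc=[]
2: 0xe6 (blk 14, set 2) → L1-HIT  vc=[]
3: 0xe9 (blk 14, set 2) → L1-HIT  vc=[]
4: 0x53 (blk 5, set 1) → MISS  vc=[9]
5: 0xe5 (blk 14, set 2) → L1-HIT  vc=[9]
6: 0xe1 (blk 14, set 2) → L1-HIT  vc=[9]
7: 0xd5 (blk 13, set 1) → MISS  vc=[9, 5]
8: 0x9c (blk 9, set 1) → VC-HIT  vc=[13, 5]
9: 0x95 (blk 9, set 1) → L1-HIT  vc=[13, 5]
10: 0xed (blk 14, set 2) → L1-HIT  vc=[13, 5]
11: 0x63 (blk 6, set 2) → MISS  vc=[13, 5, 14]
12: 0xa4 (blk 10, set 2) → MISS  vc=[13, 5, 14, 6]
13: 0x6e (blk 6, set 2) → VC-HIT  vc=[13, 5, 14, 10]

SEQ = [MISS, MISS, L1-HIT, L1-HIT, MISS, L1-HIT, L1-HIT, MISS, VC-HIT, L1-HIT, L1-HIT, MISS, MISS, VC-HIT]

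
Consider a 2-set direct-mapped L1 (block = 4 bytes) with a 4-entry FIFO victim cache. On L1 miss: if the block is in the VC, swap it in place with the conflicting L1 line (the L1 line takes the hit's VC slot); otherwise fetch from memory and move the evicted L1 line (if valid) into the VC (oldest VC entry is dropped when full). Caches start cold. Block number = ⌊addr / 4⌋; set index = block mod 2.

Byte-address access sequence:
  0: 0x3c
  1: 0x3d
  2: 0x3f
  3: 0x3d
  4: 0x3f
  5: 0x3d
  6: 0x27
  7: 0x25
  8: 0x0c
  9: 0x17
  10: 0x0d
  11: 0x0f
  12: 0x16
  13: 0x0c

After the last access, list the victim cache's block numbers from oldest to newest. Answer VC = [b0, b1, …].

0: 0x3c (blk 15, set 1) → MISS  vc=[]
1: 0x3d (blk 15, set 1) → L1-HIT  vc=[]
2: 0x3f (blk 15, set 1) → L1-HIT  vc=[]
3: 0x3d (blk 15, set 1) → L1-HIT  vc=[]
4: 0x3f (blk 15, set 1) → L1-HIT  vc=[]
5: 0x3d (blk 15, set 1) → L1-HIT  vc=[]
6: 0x27 (blk 9, set 1) → MISS  vc=[15]
7: 0x25 (blk 9, set 1) → L1-HIT  vc=[15]
8: 0xc (blk 3, set 1) → MISS  vc=[15, 9]
9: 0x17 (blk 5, set 1) → MISS  vc=[15, 9, 3]
10: 0xd (blk 3, set 1) → VC-HIT  vc=[15, 9, 5]
11: 0xf (blk 3, set 1) → L1-HIT  vc=[15, 9, 5]
12: 0x16 (blk 5, set 1) → VC-HIT  vc=[15, 9, 3]
13: 0xc (blk 3, set 1) → VC-HIT  vc=[15, 9, 5]

VC = [15, 9, 5]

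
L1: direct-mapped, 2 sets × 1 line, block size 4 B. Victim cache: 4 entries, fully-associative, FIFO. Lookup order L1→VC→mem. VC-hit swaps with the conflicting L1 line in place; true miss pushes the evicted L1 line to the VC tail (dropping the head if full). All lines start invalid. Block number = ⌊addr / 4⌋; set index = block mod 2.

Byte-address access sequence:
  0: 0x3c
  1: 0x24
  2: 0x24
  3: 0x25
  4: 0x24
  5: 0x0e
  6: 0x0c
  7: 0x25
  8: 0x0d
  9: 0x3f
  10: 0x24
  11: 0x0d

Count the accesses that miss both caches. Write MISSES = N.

MISSES = 3

  [0] addr=0x3c blk=15 s=1: MISS | VC []
  [1] addr=0x24 blk=9 s=1: MISS | VC [15]
  [2] addr=0x24 blk=9 s=1: L1-HIT | VC [15]
  [3] addr=0x25 blk=9 s=1: L1-HIT | VC [15]
  [4] addr=0x24 blk=9 s=1: L1-HIT | VC [15]
  [5] addr=0xe blk=3 s=1: MISS | VC [15, 9]
  [6] addr=0xc blk=3 s=1: L1-HIT | VC [15, 9]
  [7] addr=0x25 blk=9 s=1: VC-HIT | VC [15, 3]
  [8] addr=0xd blk=3 s=1: VC-HIT | VC [15, 9]
  [9] addr=0x3f blk=15 s=1: VC-HIT | VC [3, 9]
  [10] addr=0x24 blk=9 s=1: VC-HIT | VC [3, 15]
  [11] addr=0xd blk=3 s=1: VC-HIT | VC [9, 15]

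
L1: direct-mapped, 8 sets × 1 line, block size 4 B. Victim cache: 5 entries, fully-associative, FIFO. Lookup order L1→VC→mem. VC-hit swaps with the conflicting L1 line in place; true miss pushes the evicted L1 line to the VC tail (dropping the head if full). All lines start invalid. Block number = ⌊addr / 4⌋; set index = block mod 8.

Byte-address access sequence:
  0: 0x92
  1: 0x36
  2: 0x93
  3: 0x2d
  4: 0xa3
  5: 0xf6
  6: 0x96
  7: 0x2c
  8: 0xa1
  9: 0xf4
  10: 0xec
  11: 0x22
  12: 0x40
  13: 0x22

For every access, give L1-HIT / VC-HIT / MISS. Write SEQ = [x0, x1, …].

#0 0x92→b36/s4 MISS; vc=[]
#1 0x36→b13/s5 MISS; vc=[]
#2 0x93→b36/s4 L1-HIT; vc=[]
#3 0x2d→b11/s3 MISS; vc=[]
#4 0xa3→b40/s0 MISS; vc=[]
#5 0xf6→b61/s5 MISS; vc=[13]
#6 0x96→b37/s5 MISS; vc=[13,61]
#7 0x2c→b11/s3 L1-HIT; vc=[13,61]
#8 0xa1→b40/s0 L1-HIT; vc=[13,61]
#9 0xf4→b61/s5 VC-HIT; vc=[13,37]
#10 0xec→b59/s3 MISS; vc=[13,37,11]
#11 0x22→b8/s0 MISS; vc=[13,37,11,40]
#12 0x40→b16/s0 MISS; vc=[13,37,11,40,8]
#13 0x22→b8/s0 VC-HIT; vc=[13,37,11,40,16]

SEQ = [MISS, MISS, L1-HIT, MISS, MISS, MISS, MISS, L1-HIT, L1-HIT, VC-HIT, MISS, MISS, MISS, VC-HIT]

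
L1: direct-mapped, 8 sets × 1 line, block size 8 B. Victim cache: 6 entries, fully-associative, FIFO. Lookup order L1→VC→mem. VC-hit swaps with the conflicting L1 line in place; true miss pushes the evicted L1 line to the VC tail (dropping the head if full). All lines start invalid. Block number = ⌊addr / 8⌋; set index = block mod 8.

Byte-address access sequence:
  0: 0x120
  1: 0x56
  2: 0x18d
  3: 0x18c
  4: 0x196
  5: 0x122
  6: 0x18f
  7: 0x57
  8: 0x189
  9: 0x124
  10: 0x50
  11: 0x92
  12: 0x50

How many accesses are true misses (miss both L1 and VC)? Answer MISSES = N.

MISSES = 5

  [0] addr=0x120 blk=36 s=4: MISS | VC []
  [1] addr=0x56 blk=10 s=2: MISS | VC []
  [2] addr=0x18d blk=49 s=1: MISS | VC []
  [3] addr=0x18c blk=49 s=1: L1-HIT | VC []
  [4] addr=0x196 blk=50 s=2: MISS | VC [10]
  [5] addr=0x122 blk=36 s=4: L1-HIT | VC [10]
  [6] addr=0x18f blk=49 s=1: L1-HIT | VC [10]
  [7] addr=0x57 blk=10 s=2: VC-HIT | VC [50]
  [8] addr=0x189 blk=49 s=1: L1-HIT | VC [50]
  [9] addr=0x124 blk=36 s=4: L1-HIT | VC [50]
  [10] addr=0x50 blk=10 s=2: L1-HIT | VC [50]
  [11] addr=0x92 blk=18 s=2: MISS | VC [50, 10]
  [12] addr=0x50 blk=10 s=2: VC-HIT | VC [50, 18]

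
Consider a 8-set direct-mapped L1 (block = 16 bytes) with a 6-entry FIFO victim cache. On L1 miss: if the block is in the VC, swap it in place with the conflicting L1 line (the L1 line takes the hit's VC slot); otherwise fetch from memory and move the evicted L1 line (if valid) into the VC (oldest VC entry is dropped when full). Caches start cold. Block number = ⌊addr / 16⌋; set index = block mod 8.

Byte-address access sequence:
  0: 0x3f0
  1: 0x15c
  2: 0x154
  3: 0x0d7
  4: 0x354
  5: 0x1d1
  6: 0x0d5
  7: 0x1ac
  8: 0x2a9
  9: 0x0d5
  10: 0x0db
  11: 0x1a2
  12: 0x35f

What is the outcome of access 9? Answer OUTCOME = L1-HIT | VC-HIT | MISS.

OUTCOME = L1-HIT

0: 0x3f0 (blk 63, set 7) → MISS  vc=[]
1: 0x15c (blk 21, set 5) → MISS  vc=[]
2: 0x154 (blk 21, set 5) → L1-HIT  vc=[]
3: 0xd7 (blk 13, set 5) → MISS  vc=[21]
4: 0x354 (blk 53, set 5) → MISS  vc=[21, 13]
5: 0x1d1 (blk 29, set 5) → MISS  vc=[21, 13, 53]
6: 0xd5 (blk 13, set 5) → VC-HIT  vc=[21, 29, 53]
7: 0x1ac (blk 26, set 2) → MISS  vc=[21, 29, 53]
8: 0x2a9 (blk 42, set 2) → MISS  vc=[21, 29, 53, 26]
9: 0xd5 (blk 13, set 5) → L1-HIT  vc=[21, 29, 53, 26]
10: 0xdb (blk 13, set 5) → L1-HIT  vc=[21, 29, 53, 26]
11: 0x1a2 (blk 26, set 2) → VC-HIT  vc=[21, 29, 53, 42]
12: 0x35f (blk 53, set 5) → VC-HIT  vc=[21, 29, 13, 42]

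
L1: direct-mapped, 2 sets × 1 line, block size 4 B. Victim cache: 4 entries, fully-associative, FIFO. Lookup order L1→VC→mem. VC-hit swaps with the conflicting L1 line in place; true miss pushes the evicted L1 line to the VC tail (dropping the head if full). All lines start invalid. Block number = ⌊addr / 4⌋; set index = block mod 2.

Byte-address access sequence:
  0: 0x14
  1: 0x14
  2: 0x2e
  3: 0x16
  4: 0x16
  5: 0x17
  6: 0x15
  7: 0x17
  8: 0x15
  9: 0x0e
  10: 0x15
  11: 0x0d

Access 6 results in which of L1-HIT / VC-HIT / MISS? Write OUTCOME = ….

OUTCOME = L1-HIT

0: 0x14 (blk 5, set 1) → MISS  vc=[]
1: 0x14 (blk 5, set 1) → L1-HIT  vc=[]
2: 0x2e (blk 11, set 1) → MISS  vc=[5]
3: 0x16 (blk 5, set 1) → VC-HIT  vc=[11]
4: 0x16 (blk 5, set 1) → L1-HIT  vc=[11]
5: 0x17 (blk 5, set 1) → L1-HIT  vc=[11]
6: 0x15 (blk 5, set 1) → L1-HIT  vc=[11]
7: 0x17 (blk 5, set 1) → L1-HIT  vc=[11]
8: 0x15 (blk 5, set 1) → L1-HIT  vc=[11]
9: 0xe (blk 3, set 1) → MISS  vc=[11, 5]
10: 0x15 (blk 5, set 1) → VC-HIT  vc=[11, 3]
11: 0xd (blk 3, set 1) → VC-HIT  vc=[11, 5]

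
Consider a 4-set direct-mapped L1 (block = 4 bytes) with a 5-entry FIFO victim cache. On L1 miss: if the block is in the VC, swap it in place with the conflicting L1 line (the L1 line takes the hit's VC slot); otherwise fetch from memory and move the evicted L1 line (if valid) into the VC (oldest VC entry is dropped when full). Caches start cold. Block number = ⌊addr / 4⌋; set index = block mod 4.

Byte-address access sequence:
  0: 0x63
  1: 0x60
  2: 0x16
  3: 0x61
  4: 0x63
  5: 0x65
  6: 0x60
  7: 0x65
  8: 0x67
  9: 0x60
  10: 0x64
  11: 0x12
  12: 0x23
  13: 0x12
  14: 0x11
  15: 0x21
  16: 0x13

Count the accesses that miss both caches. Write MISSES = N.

  [0] addr=0x63 blk=24 s=0: MISS | VC []
  [1] addr=0x60 blk=24 s=0: L1-HIT | VC []
  [2] addr=0x16 blk=5 s=1: MISS | VC []
  [3] addr=0x61 blk=24 s=0: L1-HIT | VC []
  [4] addr=0x63 blk=24 s=0: L1-HIT | VC []
  [5] addr=0x65 blk=25 s=1: MISS | VC [5]
  [6] addr=0x60 blk=24 s=0: L1-HIT | VC [5]
  [7] addr=0x65 blk=25 s=1: L1-HIT | VC [5]
  [8] addr=0x67 blk=25 s=1: L1-HIT | VC [5]
  [9] addr=0x60 blk=24 s=0: L1-HIT | VC [5]
  [10] addr=0x64 blk=25 s=1: L1-HIT | VC [5]
  [11] addr=0x12 blk=4 s=0: MISS | VC [5, 24]
  [12] addr=0x23 blk=8 s=0: MISS | VC [5, 24, 4]
  [13] addr=0x12 blk=4 s=0: VC-HIT | VC [5, 24, 8]
  [14] addr=0x11 blk=4 s=0: L1-HIT | VC [5, 24, 8]
  [15] addr=0x21 blk=8 s=0: VC-HIT | VC [5, 24, 4]
  [16] addr=0x13 blk=4 s=0: VC-HIT | VC [5, 24, 8]

MISSES = 5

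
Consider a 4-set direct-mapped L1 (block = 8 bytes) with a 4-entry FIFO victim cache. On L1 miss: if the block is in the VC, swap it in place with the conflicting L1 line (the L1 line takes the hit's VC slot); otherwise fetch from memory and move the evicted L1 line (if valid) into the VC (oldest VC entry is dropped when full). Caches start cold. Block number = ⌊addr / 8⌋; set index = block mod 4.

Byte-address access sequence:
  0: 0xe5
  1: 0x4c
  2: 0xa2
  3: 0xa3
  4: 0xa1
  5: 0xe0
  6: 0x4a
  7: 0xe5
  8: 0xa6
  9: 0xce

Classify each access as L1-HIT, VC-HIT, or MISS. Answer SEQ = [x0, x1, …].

0: 0xe5 (blk 28, set 0) → MISS  vc=[]
1: 0x4c (blk 9, set 1) → MISS  vc=[]
2: 0xa2 (blk 20, set 0) → MISS  vc=[28]
3: 0xa3 (blk 20, set 0) → L1-HIT  vc=[28]
4: 0xa1 (blk 20, set 0) → L1-HIT  vc=[28]
5: 0xe0 (blk 28, set 0) → VC-HIT  vc=[20]
6: 0x4a (blk 9, set 1) → L1-HIT  vc=[20]
7: 0xe5 (blk 28, set 0) → L1-HIT  vc=[20]
8: 0xa6 (blk 20, set 0) → VC-HIT  vc=[28]
9: 0xce (blk 25, set 1) → MISS  vc=[28, 9]

SEQ = [MISS, MISS, MISS, L1-HIT, L1-HIT, VC-HIT, L1-HIT, L1-HIT, VC-HIT, MISS]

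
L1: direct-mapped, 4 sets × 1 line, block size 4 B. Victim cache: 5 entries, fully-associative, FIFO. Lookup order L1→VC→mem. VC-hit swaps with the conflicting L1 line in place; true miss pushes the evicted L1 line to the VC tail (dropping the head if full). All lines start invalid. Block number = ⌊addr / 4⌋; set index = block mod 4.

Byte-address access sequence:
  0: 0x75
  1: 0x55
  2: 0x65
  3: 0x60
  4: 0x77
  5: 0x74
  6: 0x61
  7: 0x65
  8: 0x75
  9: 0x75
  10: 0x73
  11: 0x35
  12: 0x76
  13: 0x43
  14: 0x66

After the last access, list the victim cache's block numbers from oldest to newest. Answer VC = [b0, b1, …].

0: 0x75 (blk 29, set 1) → MISS  vc=[]
1: 0x55 (blk 21, set 1) → MISS  vc=[29]
2: 0x65 (blk 25, set 1) → MISS  vc=[29, 21]
3: 0x60 (blk 24, set 0) → MISS  vc=[29, 21]
4: 0x77 (blk 29, set 1) → VC-HIT  vc=[25, 21]
5: 0x74 (blk 29, set 1) → L1-HIT  vc=[25, 21]
6: 0x61 (blk 24, set 0) → L1-HIT  vc=[25, 21]
7: 0x65 (blk 25, set 1) → VC-HIT  vc=[29, 21]
8: 0x75 (blk 29, set 1) → VC-HIT  vc=[25, 21]
9: 0x75 (blk 29, set 1) → L1-HIT  vc=[25, 21]
10: 0x73 (blk 28, set 0) → MISS  vc=[25, 21, 24]
11: 0x35 (blk 13, set 1) → MISS  vc=[25, 21, 24, 29]
12: 0x76 (blk 29, set 1) → VC-HIT  vc=[25, 21, 24, 13]
13: 0x43 (blk 16, set 0) → MISS  vc=[25, 21, 24, 13, 28]
14: 0x66 (blk 25, set 1) → VC-HIT  vc=[29, 21, 24, 13, 28]

VC = [29, 21, 24, 13, 28]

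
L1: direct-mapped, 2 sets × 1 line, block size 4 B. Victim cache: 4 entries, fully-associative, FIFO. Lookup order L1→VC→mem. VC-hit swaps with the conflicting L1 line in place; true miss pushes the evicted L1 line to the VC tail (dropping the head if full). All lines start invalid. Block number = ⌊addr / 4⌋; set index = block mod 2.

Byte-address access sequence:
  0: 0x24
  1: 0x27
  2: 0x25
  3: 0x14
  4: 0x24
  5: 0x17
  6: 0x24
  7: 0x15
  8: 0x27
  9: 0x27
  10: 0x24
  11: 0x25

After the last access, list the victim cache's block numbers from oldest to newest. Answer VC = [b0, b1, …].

VC = [5]

0: 0x24 (blk 9, set 1) → MISS  vc=[]
1: 0x27 (blk 9, set 1) → L1-HIT  vc=[]
2: 0x25 (blk 9, set 1) → L1-HIT  vc=[]
3: 0x14 (blk 5, set 1) → MISS  vc=[9]
4: 0x24 (blk 9, set 1) → VC-HIT  vc=[5]
5: 0x17 (blk 5, set 1) → VC-HIT  vc=[9]
6: 0x24 (blk 9, set 1) → VC-HIT  vc=[5]
7: 0x15 (blk 5, set 1) → VC-HIT  vc=[9]
8: 0x27 (blk 9, set 1) → VC-HIT  vc=[5]
9: 0x27 (blk 9, set 1) → L1-HIT  vc=[5]
10: 0x24 (blk 9, set 1) → L1-HIT  vc=[5]
11: 0x25 (blk 9, set 1) → L1-HIT  vc=[5]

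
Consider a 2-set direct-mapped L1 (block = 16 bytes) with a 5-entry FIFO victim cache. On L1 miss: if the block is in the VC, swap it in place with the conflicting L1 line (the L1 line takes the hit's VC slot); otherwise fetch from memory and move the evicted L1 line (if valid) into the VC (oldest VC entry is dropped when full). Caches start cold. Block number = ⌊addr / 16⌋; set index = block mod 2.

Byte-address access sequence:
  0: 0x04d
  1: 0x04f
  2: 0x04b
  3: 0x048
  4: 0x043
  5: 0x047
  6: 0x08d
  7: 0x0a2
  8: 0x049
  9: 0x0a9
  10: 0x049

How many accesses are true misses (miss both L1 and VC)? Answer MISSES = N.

MISSES = 3

  [0] addr=0x4d blk=4 s=0: MISS | VC []
  [1] addr=0x4f blk=4 s=0: L1-HIT | VC []
  [2] addr=0x4b blk=4 s=0: L1-HIT | VC []
  [3] addr=0x48 blk=4 s=0: L1-HIT | VC []
  [4] addr=0x43 blk=4 s=0: L1-HIT | VC []
  [5] addr=0x47 blk=4 s=0: L1-HIT | VC []
  [6] addr=0x8d blk=8 s=0: MISS | VC [4]
  [7] addr=0xa2 blk=10 s=0: MISS | VC [4, 8]
  [8] addr=0x49 blk=4 s=0: VC-HIT | VC [10, 8]
  [9] addr=0xa9 blk=10 s=0: VC-HIT | VC [4, 8]
  [10] addr=0x49 blk=4 s=0: VC-HIT | VC [10, 8]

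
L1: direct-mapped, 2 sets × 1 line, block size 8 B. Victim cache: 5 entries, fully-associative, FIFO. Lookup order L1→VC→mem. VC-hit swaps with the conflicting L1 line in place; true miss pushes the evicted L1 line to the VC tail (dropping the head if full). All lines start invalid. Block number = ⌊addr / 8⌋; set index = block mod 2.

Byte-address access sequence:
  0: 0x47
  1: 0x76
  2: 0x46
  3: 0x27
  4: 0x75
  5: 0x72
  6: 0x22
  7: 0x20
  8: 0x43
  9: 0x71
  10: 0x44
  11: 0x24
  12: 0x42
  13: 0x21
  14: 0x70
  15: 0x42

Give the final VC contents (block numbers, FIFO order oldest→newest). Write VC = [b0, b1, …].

0: 0x47 (blk 8, set 0) → MISS  vc=[]
1: 0x76 (blk 14, set 0) → MISS  vc=[8]
2: 0x46 (blk 8, set 0) → VC-HIT  vc=[14]
3: 0x27 (blk 4, set 0) → MISS  vc=[14, 8]
4: 0x75 (blk 14, set 0) → VC-HIT  vc=[4, 8]
5: 0x72 (blk 14, set 0) → L1-HIT  vc=[4, 8]
6: 0x22 (blk 4, set 0) → VC-HIT  vc=[14, 8]
7: 0x20 (blk 4, set 0) → L1-HIT  vc=[14, 8]
8: 0x43 (blk 8, set 0) → VC-HIT  vc=[14, 4]
9: 0x71 (blk 14, set 0) → VC-HIT  vc=[8, 4]
10: 0x44 (blk 8, set 0) → VC-HIT  vc=[14, 4]
11: 0x24 (blk 4, set 0) → VC-HIT  vc=[14, 8]
12: 0x42 (blk 8, set 0) → VC-HIT  vc=[14, 4]
13: 0x21 (blk 4, set 0) → VC-HIT  vc=[14, 8]
14: 0x70 (blk 14, set 0) → VC-HIT  vc=[4, 8]
15: 0x42 (blk 8, set 0) → VC-HIT  vc=[4, 14]

VC = [4, 14]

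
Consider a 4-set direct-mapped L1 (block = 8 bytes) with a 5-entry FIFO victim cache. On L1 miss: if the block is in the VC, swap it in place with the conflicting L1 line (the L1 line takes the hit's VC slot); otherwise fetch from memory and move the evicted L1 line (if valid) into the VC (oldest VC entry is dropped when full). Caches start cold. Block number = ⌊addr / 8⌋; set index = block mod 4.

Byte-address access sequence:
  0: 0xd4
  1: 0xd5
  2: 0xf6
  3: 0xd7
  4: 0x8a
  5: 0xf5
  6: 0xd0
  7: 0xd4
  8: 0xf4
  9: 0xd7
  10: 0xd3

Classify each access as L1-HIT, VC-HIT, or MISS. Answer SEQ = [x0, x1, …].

0: 0xd4 (blk 26, set 2) → MISS  vc=[]
1: 0xd5 (blk 26, set 2) → L1-HIT  vc=[]
2: 0xf6 (blk 30, set 2) → MISS  vc=[26]
3: 0xd7 (blk 26, set 2) → VC-HIT  vc=[30]
4: 0x8a (blk 17, set 1) → MISS  vc=[30]
5: 0xf5 (blk 30, set 2) → VC-HIT  vc=[26]
6: 0xd0 (blk 26, set 2) → VC-HIT  vc=[30]
7: 0xd4 (blk 26, set 2) → L1-HIT  vc=[30]
8: 0xf4 (blk 30, set 2) → VC-HIT  vc=[26]
9: 0xd7 (blk 26, set 2) → VC-HIT  vc=[30]
10: 0xd3 (blk 26, set 2) → L1-HIT  vc=[30]

SEQ = [MISS, L1-HIT, MISS, VC-HIT, MISS, VC-HIT, VC-HIT, L1-HIT, VC-HIT, VC-HIT, L1-HIT]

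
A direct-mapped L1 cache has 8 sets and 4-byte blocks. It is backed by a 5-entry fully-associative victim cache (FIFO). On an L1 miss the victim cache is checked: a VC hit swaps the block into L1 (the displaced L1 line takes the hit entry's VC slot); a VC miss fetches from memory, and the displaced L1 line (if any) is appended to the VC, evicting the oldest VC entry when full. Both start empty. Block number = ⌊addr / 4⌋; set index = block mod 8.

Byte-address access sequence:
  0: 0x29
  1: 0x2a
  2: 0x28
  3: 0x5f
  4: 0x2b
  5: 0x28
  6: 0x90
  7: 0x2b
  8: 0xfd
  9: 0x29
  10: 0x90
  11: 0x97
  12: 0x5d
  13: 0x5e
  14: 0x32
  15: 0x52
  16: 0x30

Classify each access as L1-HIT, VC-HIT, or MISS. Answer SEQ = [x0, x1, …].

0: 0x29 (blk 10, set 2) → MISS  vc=[]
1: 0x2a (blk 10, set 2) → L1-HIT  vc=[]
2: 0x28 (blk 10, set 2) → L1-HIT  vc=[]
3: 0x5f (blk 23, set 7) → MISS  vc=[]
4: 0x2b (blk 10, set 2) → L1-HIT  vc=[]
5: 0x28 (blk 10, set 2) → L1-HIT  vc=[]
6: 0x90 (blk 36, set 4) → MISS  vc=[]
7: 0x2b (blk 10, set 2) → L1-HIT  vc=[]
8: 0xfd (blk 63, set 7) → MISS  vc=[23]
9: 0x29 (blk 10, set 2) → L1-HIT  vc=[23]
10: 0x90 (blk 36, set 4) → L1-HIT  vc=[23]
11: 0x97 (blk 37, set 5) → MISS  vc=[23]
12: 0x5d (blk 23, set 7) → VC-HIT  vc=[63]
13: 0x5e (blk 23, set 7) → L1-HIT  vc=[63]
14: 0x32 (blk 12, set 4) → MISS  vc=[63, 36]
15: 0x52 (blk 20, set 4) → MISS  vc=[63, 36, 12]
16: 0x30 (blk 12, set 4) → VC-HIT  vc=[63, 36, 20]

SEQ = [MISS, L1-HIT, L1-HIT, MISS, L1-HIT, L1-HIT, MISS, L1-HIT, MISS, L1-HIT, L1-HIT, MISS, VC-HIT, L1-HIT, MISS, MISS, VC-HIT]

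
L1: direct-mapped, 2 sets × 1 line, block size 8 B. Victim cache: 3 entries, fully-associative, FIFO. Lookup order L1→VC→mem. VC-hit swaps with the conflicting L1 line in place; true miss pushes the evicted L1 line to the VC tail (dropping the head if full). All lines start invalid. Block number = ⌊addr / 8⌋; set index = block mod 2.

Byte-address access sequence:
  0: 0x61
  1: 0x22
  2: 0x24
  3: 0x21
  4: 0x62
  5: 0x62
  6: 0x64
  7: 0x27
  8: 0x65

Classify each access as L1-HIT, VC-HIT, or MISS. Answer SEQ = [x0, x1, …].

SEQ = [MISS, MISS, L1-HIT, L1-HIT, VC-HIT, L1-HIT, L1-HIT, VC-HIT, VC-HIT]

#0 0x61→b12/s0 MISS; vc=[]
#1 0x22→b4/s0 MISS; vc=[12]
#2 0x24→b4/s0 L1-HIT; vc=[12]
#3 0x21→b4/s0 L1-HIT; vc=[12]
#4 0x62→b12/s0 VC-HIT; vc=[4]
#5 0x62→b12/s0 L1-HIT; vc=[4]
#6 0x64→b12/s0 L1-HIT; vc=[4]
#7 0x27→b4/s0 VC-HIT; vc=[12]
#8 0x65→b12/s0 VC-HIT; vc=[4]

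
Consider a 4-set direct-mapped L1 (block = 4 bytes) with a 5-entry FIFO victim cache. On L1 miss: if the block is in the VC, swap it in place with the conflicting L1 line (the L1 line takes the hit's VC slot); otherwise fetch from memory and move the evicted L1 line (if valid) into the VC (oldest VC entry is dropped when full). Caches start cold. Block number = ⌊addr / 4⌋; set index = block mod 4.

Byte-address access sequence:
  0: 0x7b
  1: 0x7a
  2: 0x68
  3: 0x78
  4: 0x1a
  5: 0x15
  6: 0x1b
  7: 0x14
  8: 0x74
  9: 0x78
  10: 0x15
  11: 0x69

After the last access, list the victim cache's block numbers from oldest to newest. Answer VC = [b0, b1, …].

#0 0x7b→b30/s2 MISS; vc=[]
#1 0x7a→b30/s2 L1-HIT; vc=[]
#2 0x68→b26/s2 MISS; vc=[30]
#3 0x78→b30/s2 VC-HIT; vc=[26]
#4 0x1a→b6/s2 MISS; vc=[26,30]
#5 0x15→b5/s1 MISS; vc=[26,30]
#6 0x1b→b6/s2 L1-HIT; vc=[26,30]
#7 0x14→b5/s1 L1-HIT; vc=[26,30]
#8 0x74→b29/s1 MISS; vc=[26,30,5]
#9 0x78→b30/s2 VC-HIT; vc=[26,6,5]
#10 0x15→b5/s1 VC-HIT; vc=[26,6,29]
#11 0x69→b26/s2 VC-HIT; vc=[30,6,29]

VC = [30, 6, 29]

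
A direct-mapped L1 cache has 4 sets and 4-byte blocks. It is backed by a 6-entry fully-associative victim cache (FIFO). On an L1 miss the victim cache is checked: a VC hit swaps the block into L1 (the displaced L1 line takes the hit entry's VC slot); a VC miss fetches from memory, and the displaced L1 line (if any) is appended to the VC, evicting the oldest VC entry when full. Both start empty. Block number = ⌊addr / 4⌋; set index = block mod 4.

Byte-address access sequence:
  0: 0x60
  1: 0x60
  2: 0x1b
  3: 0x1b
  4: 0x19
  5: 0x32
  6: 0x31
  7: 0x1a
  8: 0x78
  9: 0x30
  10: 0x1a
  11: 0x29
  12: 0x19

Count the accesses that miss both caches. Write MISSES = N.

#0 0x60→b24/s0 MISS; vc=[]
#1 0x60→b24/s0 L1-HIT; vc=[]
#2 0x1b→b6/s2 MISS; vc=[]
#3 0x1b→b6/s2 L1-HIT; vc=[]
#4 0x19→b6/s2 L1-HIT; vc=[]
#5 0x32→b12/s0 MISS; vc=[24]
#6 0x31→b12/s0 L1-HIT; vc=[24]
#7 0x1a→b6/s2 L1-HIT; vc=[24]
#8 0x78→b30/s2 MISS; vc=[24,6]
#9 0x30→b12/s0 L1-HIT; vc=[24,6]
#10 0x1a→b6/s2 VC-HIT; vc=[24,30]
#11 0x29→b10/s2 MISS; vc=[24,30,6]
#12 0x19→b6/s2 VC-HIT; vc=[24,30,10]

MISSES = 5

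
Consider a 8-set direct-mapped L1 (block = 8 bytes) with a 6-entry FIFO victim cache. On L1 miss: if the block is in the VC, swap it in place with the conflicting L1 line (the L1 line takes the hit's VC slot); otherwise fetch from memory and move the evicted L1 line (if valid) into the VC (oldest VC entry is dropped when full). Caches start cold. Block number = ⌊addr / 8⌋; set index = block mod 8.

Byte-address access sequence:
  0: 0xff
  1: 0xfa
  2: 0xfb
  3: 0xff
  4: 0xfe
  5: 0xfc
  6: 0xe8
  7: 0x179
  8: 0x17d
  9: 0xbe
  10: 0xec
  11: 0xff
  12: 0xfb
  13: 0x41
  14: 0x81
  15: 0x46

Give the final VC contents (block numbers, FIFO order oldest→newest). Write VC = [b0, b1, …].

#0 0xff→b31/s7 MISS; vc=[]
#1 0xfa→b31/s7 L1-HIT; vc=[]
#2 0xfb→b31/s7 L1-HIT; vc=[]
#3 0xff→b31/s7 L1-HIT; vc=[]
#4 0xfe→b31/s7 L1-HIT; vc=[]
#5 0xfc→b31/s7 L1-HIT; vc=[]
#6 0xe8→b29/s5 MISS; vc=[]
#7 0x179→b47/s7 MISS; vc=[31]
#8 0x17d→b47/s7 L1-HIT; vc=[31]
#9 0xbe→b23/s7 MISS; vc=[31,47]
#10 0xec→b29/s5 L1-HIT; vc=[31,47]
#11 0xff→b31/s7 VC-HIT; vc=[23,47]
#12 0xfb→b31/s7 L1-HIT; vc=[23,47]
#13 0x41→b8/s0 MISS; vc=[23,47]
#14 0x81→b16/s0 MISS; vc=[23,47,8]
#15 0x46→b8/s0 VC-HIT; vc=[23,47,16]

VC = [23, 47, 16]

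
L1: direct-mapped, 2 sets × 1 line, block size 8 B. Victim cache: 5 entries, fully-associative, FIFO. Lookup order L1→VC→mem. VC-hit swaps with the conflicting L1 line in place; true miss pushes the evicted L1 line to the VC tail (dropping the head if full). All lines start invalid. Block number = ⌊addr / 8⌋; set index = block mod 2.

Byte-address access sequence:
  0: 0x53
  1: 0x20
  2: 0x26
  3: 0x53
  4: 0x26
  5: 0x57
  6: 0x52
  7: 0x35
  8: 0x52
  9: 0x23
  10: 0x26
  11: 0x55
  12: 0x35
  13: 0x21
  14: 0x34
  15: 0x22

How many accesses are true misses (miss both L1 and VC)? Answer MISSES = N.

  [0] addr=0x53 blk=10 s=0: MISS | VC []
  [1] addr=0x20 blk=4 s=0: MISS | VC [10]
  [2] addr=0x26 blk=4 s=0: L1-HIT | VC [10]
  [3] addr=0x53 blk=10 s=0: VC-HIT | VC [4]
  [4] addr=0x26 blk=4 s=0: VC-HIT | VC [10]
  [5] addr=0x57 blk=10 s=0: VC-HIT | VC [4]
  [6] addr=0x52 blk=10 s=0: L1-HIT | VC [4]
  [7] addr=0x35 blk=6 s=0: MISS | VC [4, 10]
  [8] addr=0x52 blk=10 s=0: VC-HIT | VC [4, 6]
  [9] addr=0x23 blk=4 s=0: VC-HIT | VC [10, 6]
  [10] addr=0x26 blk=4 s=0: L1-HIT | VC [10, 6]
  [11] addr=0x55 blk=10 s=0: VC-HIT | VC [4, 6]
  [12] addr=0x35 blk=6 s=0: VC-HIT | VC [4, 10]
  [13] addr=0x21 blk=4 s=0: VC-HIT | VC [6, 10]
  [14] addr=0x34 blk=6 s=0: VC-HIT | VC [4, 10]
  [15] addr=0x22 blk=4 s=0: VC-HIT | VC [6, 10]

MISSES = 3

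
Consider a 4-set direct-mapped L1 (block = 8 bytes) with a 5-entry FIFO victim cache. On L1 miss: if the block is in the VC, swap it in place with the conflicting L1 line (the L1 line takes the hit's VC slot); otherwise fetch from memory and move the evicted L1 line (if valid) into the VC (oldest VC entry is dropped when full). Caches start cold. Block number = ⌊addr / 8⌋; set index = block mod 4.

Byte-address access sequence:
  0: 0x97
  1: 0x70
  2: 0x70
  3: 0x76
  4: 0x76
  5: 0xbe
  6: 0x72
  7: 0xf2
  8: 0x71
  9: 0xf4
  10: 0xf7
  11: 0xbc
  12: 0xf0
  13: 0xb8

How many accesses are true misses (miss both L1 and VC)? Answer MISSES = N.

  [0] addr=0x97 blk=18 s=2: MISS | VC []
  [1] addr=0x70 blk=14 s=2: MISS | VC [18]
  [2] addr=0x70 blk=14 s=2: L1-HIT | VC [18]
  [3] addr=0x76 blk=14 s=2: L1-HIT | VC [18]
  [4] addr=0x76 blk=14 s=2: L1-HIT | VC [18]
  [5] addr=0xbe blk=23 s=3: MISS | VC [18]
  [6] addr=0x72 blk=14 s=2: L1-HIT | VC [18]
  [7] addr=0xf2 blk=30 s=2: MISS | VC [18, 14]
  [8] addr=0x71 blk=14 s=2: VC-HIT | VC [18, 30]
  [9] addr=0xf4 blk=30 s=2: VC-HIT | VC [18, 14]
  [10] addr=0xf7 blk=30 s=2: L1-HIT | VC [18, 14]
  [11] addr=0xbc blk=23 s=3: L1-HIT | VC [18, 14]
  [12] addr=0xf0 blk=30 s=2: L1-HIT | VC [18, 14]
  [13] addr=0xb8 blk=23 s=3: L1-HIT | VC [18, 14]

MISSES = 4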